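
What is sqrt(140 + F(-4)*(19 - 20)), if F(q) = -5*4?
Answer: 4*sqrt(10) ≈ 12.649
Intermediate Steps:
F(q) = -20
sqrt(140 + F(-4)*(19 - 20)) = sqrt(140 - 20*(19 - 20)) = sqrt(140 - 20*(-1)) = sqrt(140 + 20) = sqrt(160) = 4*sqrt(10)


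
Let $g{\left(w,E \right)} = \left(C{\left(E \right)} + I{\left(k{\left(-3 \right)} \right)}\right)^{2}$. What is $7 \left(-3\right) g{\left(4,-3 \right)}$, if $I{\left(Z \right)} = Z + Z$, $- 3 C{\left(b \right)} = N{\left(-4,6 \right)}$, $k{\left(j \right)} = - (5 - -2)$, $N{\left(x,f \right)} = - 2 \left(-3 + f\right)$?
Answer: $-3024$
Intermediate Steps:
$N{\left(x,f \right)} = 6 - 2 f$
$k{\left(j \right)} = -7$ ($k{\left(j \right)} = - (5 + 2) = \left(-1\right) 7 = -7$)
$C{\left(b \right)} = 2$ ($C{\left(b \right)} = - \frac{6 - 12}{3} = \left(- \frac{1}{3}\right) \left(-6\right) = 2$)
$I{\left(Z \right)} = 2 Z$
$g{\left(w,E \right)} = 144$ ($g{\left(w,E \right)} = \left(2 + 2 \left(-7\right)\right)^{2} = \left(2 - 14\right)^{2} = \left(-12\right)^{2} = 144$)
$7 \left(-3\right) g{\left(4,-3 \right)} = 7 \left(-3\right) 144 = \left(-21\right) 144 = -3024$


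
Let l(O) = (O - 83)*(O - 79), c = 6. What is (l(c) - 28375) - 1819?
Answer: -24573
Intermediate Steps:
l(O) = (-83 + O)*(-79 + O)
(l(c) - 28375) - 1819 = ((6557 + 6² - 162*6) - 28375) - 1819 = ((6557 + 36 - 972) - 28375) - 1819 = (5621 - 28375) - 1819 = -22754 - 1819 = -24573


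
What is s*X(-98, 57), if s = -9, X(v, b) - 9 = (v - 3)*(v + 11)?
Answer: -79164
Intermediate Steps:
X(v, b) = 9 + (-3 + v)*(11 + v) (X(v, b) = 9 + (v - 3)*(v + 11) = 9 + (-3 + v)*(11 + v))
s*X(-98, 57) = -9*(-24 + (-98)² + 8*(-98)) = -9*(-24 + 9604 - 784) = -9*8796 = -79164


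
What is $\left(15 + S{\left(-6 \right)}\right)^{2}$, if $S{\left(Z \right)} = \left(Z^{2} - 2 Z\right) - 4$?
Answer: $3481$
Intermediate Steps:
$S{\left(Z \right)} = -4 + Z^{2} - 2 Z$
$\left(15 + S{\left(-6 \right)}\right)^{2} = \left(15 - \left(-8 - 36\right)\right)^{2} = \left(15 + \left(-4 + 36 + 12\right)\right)^{2} = \left(15 + 44\right)^{2} = 59^{2} = 3481$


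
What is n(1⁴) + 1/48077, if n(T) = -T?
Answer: -48076/48077 ≈ -0.99998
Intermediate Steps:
n(1⁴) + 1/48077 = -1*1⁴ + 1/48077 = -1*1 + 1/48077 = -1 + 1/48077 = -48076/48077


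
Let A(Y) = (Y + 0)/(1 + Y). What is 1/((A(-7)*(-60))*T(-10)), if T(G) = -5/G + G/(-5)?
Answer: -1/175 ≈ -0.0057143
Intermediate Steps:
T(G) = -5/G - G/5 (T(G) = -5/G + G*(-1/5) = -5/G - G/5)
A(Y) = Y/(1 + Y)
1/((A(-7)*(-60))*T(-10)) = 1/((-7/(1 - 7)*(-60))*(-5/(-10) - 1/5*(-10))) = 1/((-7/(-6)*(-60))*(-5*(-1/10) + 2)) = 1/((-7*(-1/6)*(-60))*(1/2 + 2)) = 1/(((7/6)*(-60))*(5/2)) = 1/(-70*5/2) = 1/(-175) = -1/175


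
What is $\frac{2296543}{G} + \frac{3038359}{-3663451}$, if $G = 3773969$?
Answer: $- \frac{3053399926978}{13825750507019} \approx -0.22085$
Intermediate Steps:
$\frac{2296543}{G} + \frac{3038359}{-3663451} = \frac{2296543}{3773969} + \frac{3038359}{-3663451} = 2296543 \cdot \frac{1}{3773969} + 3038359 \left(- \frac{1}{3663451}\right) = \frac{2296543}{3773969} - \frac{3038359}{3663451} = - \frac{3053399926978}{13825750507019}$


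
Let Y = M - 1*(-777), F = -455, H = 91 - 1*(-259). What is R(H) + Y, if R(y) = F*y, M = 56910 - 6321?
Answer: -107884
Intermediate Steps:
H = 350 (H = 91 + 259 = 350)
M = 50589
R(y) = -455*y
Y = 51366 (Y = 50589 - 1*(-777) = 50589 + 777 = 51366)
R(H) + Y = -455*350 + 51366 = -159250 + 51366 = -107884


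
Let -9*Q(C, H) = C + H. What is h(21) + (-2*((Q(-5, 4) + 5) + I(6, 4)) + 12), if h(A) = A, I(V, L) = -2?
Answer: 241/9 ≈ 26.778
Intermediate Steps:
Q(C, H) = -C/9 - H/9 (Q(C, H) = -(C + H)/9 = -C/9 - H/9)
h(21) + (-2*((Q(-5, 4) + 5) + I(6, 4)) + 12) = 21 + (-2*(((-⅑*(-5) - ⅑*4) + 5) - 2) + 12) = 21 + (-2*(((5/9 - 4/9) + 5) - 2) + 12) = 21 + (-2*((⅑ + 5) - 2) + 12) = 21 + (-2*(46/9 - 2) + 12) = 21 + (-2*28/9 + 12) = 21 + (-56/9 + 12) = 21 + 52/9 = 241/9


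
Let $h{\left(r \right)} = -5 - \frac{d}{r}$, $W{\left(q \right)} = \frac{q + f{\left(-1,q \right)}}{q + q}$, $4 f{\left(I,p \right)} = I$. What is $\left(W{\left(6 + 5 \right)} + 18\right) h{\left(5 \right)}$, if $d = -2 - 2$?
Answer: $- \frac{34167}{440} \approx -77.652$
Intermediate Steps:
$d = -4$ ($d = -2 - 2 = -4$)
$f{\left(I,p \right)} = \frac{I}{4}$
$W{\left(q \right)} = \frac{- \frac{1}{4} + q}{2 q}$ ($W{\left(q \right)} = \frac{q + \frac{1}{4} \left(-1\right)}{q + q} = \frac{q - \frac{1}{4}}{2 q} = \left(- \frac{1}{4} + q\right) \frac{1}{2 q} = \frac{- \frac{1}{4} + q}{2 q}$)
$h{\left(r \right)} = -5 + \frac{4}{r}$ ($h{\left(r \right)} = -5 - - \frac{4}{r} = -5 + \frac{4}{r}$)
$\left(W{\left(6 + 5 \right)} + 18\right) h{\left(5 \right)} = \left(\frac{-1 + 4 \left(6 + 5\right)}{8 \left(6 + 5\right)} + 18\right) \left(-5 + \frac{4}{5}\right) = \left(\frac{-1 + 4 \cdot 11}{8 \cdot 11} + 18\right) \left(-5 + 4 \cdot \frac{1}{5}\right) = \left(\frac{1}{8} \cdot \frac{1}{11} \left(-1 + 44\right) + 18\right) \left(-5 + \frac{4}{5}\right) = \left(\frac{1}{8} \cdot \frac{1}{11} \cdot 43 + 18\right) \left(- \frac{21}{5}\right) = \left(\frac{43}{88} + 18\right) \left(- \frac{21}{5}\right) = \frac{1627}{88} \left(- \frac{21}{5}\right) = - \frac{34167}{440}$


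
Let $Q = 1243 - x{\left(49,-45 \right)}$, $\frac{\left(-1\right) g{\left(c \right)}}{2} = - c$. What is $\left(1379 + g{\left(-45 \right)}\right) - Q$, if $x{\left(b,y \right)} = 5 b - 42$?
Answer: $249$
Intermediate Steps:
$g{\left(c \right)} = 2 c$ ($g{\left(c \right)} = - 2 \left(- c\right) = 2 c$)
$x{\left(b,y \right)} = -42 + 5 b$
$Q = 1040$ ($Q = 1243 - \left(-42 + 5 \cdot 49\right) = 1243 - \left(-42 + 245\right) = 1243 - 203 = 1040$)
$\left(1379 + g{\left(-45 \right)}\right) - Q = \left(1379 + 2 \left(-45\right)\right) - 1040 = \left(1379 - 90\right) - 1040 = 1289 - 1040 = 249$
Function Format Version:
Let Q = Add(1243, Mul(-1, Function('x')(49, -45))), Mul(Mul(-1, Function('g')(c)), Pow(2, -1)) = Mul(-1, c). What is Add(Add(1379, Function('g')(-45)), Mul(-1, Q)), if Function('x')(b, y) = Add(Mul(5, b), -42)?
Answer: 249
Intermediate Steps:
Function('g')(c) = Mul(2, c) (Function('g')(c) = Mul(-2, Mul(-1, c)) = Mul(2, c))
Function('x')(b, y) = Add(-42, Mul(5, b))
Q = 1040 (Q = Add(1243, Mul(-1, Add(-42, Mul(5, 49)))) = Add(1243, Mul(-1, Add(-42, 245))) = Add(1243, Mul(-1, 203)) = Add(1243, -203) = 1040)
Add(Add(1379, Function('g')(-45)), Mul(-1, Q)) = Add(Add(1379, Mul(2, -45)), Mul(-1, 1040)) = Add(Add(1379, -90), -1040) = Add(1289, -1040) = 249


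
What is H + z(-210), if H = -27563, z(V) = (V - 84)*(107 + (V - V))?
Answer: -59021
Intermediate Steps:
z(V) = -8988 + 107*V (z(V) = (-84 + V)*(107 + 0) = (-84 + V)*107 = -8988 + 107*V)
H + z(-210) = -27563 + (-8988 + 107*(-210)) = -27563 + (-8988 - 22470) = -27563 - 31458 = -59021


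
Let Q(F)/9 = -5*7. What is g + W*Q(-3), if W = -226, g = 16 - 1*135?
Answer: 71071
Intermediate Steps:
g = -119 (g = 16 - 135 = -119)
Q(F) = -315 (Q(F) = 9*(-5*7) = 9*(-35) = -315)
g + W*Q(-3) = -119 - 226*(-315) = -119 + 71190 = 71071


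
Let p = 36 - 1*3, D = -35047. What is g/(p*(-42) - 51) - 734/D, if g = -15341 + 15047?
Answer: 3786192/16787513 ≈ 0.22554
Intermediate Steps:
g = -294
p = 33 (p = 36 - 3 = 33)
g/(p*(-42) - 51) - 734/D = -294/(33*(-42) - 51) - 734/(-35047) = -294/(-1386 - 51) - 734*(-1/35047) = -294/(-1437) + 734/35047 = -294*(-1/1437) + 734/35047 = 98/479 + 734/35047 = 3786192/16787513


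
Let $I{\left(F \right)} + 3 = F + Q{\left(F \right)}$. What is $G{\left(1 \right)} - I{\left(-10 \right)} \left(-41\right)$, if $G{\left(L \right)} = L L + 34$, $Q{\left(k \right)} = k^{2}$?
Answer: $3602$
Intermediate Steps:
$I{\left(F \right)} = -3 + F + F^{2}$ ($I{\left(F \right)} = -3 + \left(F + F^{2}\right) = -3 + F + F^{2}$)
$G{\left(L \right)} = 34 + L^{2}$ ($G{\left(L \right)} = L^{2} + 34 = 34 + L^{2}$)
$G{\left(1 \right)} - I{\left(-10 \right)} \left(-41\right) = \left(34 + 1^{2}\right) - \left(-3 - 10 + \left(-10\right)^{2}\right) \left(-41\right) = \left(34 + 1\right) - \left(-3 - 10 + 100\right) \left(-41\right) = 35 - 87 \left(-41\right) = 35 - -3567 = 35 + 3567 = 3602$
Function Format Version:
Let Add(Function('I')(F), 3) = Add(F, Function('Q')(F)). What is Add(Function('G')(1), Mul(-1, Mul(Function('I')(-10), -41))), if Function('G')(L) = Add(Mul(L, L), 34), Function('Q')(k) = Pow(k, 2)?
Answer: 3602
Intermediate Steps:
Function('I')(F) = Add(-3, F, Pow(F, 2)) (Function('I')(F) = Add(-3, Add(F, Pow(F, 2))) = Add(-3, F, Pow(F, 2)))
Function('G')(L) = Add(34, Pow(L, 2)) (Function('G')(L) = Add(Pow(L, 2), 34) = Add(34, Pow(L, 2)))
Add(Function('G')(1), Mul(-1, Mul(Function('I')(-10), -41))) = Add(Add(34, Pow(1, 2)), Mul(-1, Mul(Add(-3, -10, Pow(-10, 2)), -41))) = Add(Add(34, 1), Mul(-1, Mul(Add(-3, -10, 100), -41))) = Add(35, Mul(-1, Mul(87, -41))) = Add(35, Mul(-1, -3567)) = Add(35, 3567) = 3602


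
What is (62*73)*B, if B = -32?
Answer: -144832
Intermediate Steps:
(62*73)*B = (62*73)*(-32) = 4526*(-32) = -144832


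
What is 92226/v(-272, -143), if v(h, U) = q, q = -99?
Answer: -30742/33 ≈ -931.58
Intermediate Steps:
v(h, U) = -99
92226/v(-272, -143) = 92226/(-99) = 92226*(-1/99) = -30742/33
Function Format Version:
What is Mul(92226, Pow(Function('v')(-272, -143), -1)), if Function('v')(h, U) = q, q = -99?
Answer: Rational(-30742, 33) ≈ -931.58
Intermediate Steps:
Function('v')(h, U) = -99
Mul(92226, Pow(Function('v')(-272, -143), -1)) = Mul(92226, Pow(-99, -1)) = Mul(92226, Rational(-1, 99)) = Rational(-30742, 33)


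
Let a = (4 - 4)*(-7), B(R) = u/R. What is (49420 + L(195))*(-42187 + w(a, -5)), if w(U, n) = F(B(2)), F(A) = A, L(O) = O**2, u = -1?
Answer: -7378171875/2 ≈ -3.6891e+9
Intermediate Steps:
B(R) = -1/R
a = 0 (a = 0*(-7) = 0)
w(U, n) = -1/2
(49420 + L(195))*(-42187 + w(a, -5)) = (49420 + 195**2)*(-42187 - 1/2) = (49420 + 38025)*(-84375/2) = 87445*(-84375/2) = -7378171875/2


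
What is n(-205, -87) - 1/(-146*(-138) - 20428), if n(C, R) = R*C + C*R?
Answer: 9987601/280 ≈ 35670.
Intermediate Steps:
n(C, R) = 2*C*R (n(C, R) = C*R + C*R = 2*C*R)
n(-205, -87) - 1/(-146*(-138) - 20428) = 2*(-205)*(-87) - 1/(-146*(-138) - 20428) = 35670 - 1/(20148 - 20428) = 35670 - 1/(-280) = 35670 - 1*(-1/280) = 35670 + 1/280 = 9987601/280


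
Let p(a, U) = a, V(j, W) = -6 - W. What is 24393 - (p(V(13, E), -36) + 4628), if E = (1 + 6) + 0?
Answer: 19778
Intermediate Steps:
E = 7 (E = 7 + 0 = 7)
24393 - (p(V(13, E), -36) + 4628) = 24393 - ((-6 - 1*7) + 4628) = 24393 - ((-6 - 7) + 4628) = 24393 - (-13 + 4628) = 24393 - 1*4615 = 24393 - 4615 = 19778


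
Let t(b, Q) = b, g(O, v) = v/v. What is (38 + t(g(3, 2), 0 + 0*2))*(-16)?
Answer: -624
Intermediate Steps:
g(O, v) = 1
(38 + t(g(3, 2), 0 + 0*2))*(-16) = (38 + 1)*(-16) = 39*(-16) = -624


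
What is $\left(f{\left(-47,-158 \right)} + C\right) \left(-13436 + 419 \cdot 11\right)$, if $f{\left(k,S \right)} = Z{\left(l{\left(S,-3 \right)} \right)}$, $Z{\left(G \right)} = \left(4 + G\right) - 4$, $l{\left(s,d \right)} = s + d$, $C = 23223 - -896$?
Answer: $-211477266$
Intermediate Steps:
$C = 24119$ ($C = 23223 + 896 = 24119$)
$l{\left(s,d \right)} = d + s$
$Z{\left(G \right)} = G$
$f{\left(k,S \right)} = -3 + S$
$\left(f{\left(-47,-158 \right)} + C\right) \left(-13436 + 419 \cdot 11\right) = \left(\left(-3 - 158\right) + 24119\right) \left(-13436 + 419 \cdot 11\right) = \left(-161 + 24119\right) \left(-13436 + 4609\right) = 23958 \left(-8827\right) = -211477266$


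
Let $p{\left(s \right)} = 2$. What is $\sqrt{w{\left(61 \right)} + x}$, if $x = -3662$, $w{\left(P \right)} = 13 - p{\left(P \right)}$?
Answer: $i \sqrt{3651} \approx 60.424 i$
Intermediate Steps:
$w{\left(P \right)} = 11$ ($w{\left(P \right)} = 13 - 2 = 11$)
$\sqrt{w{\left(61 \right)} + x} = \sqrt{11 - 3662} = \sqrt{-3651} = i \sqrt{3651}$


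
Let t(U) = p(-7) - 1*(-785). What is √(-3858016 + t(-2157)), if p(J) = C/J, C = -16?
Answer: I*√189004207/7 ≈ 1964.0*I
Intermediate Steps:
p(J) = -16/J
t(U) = 5511/7 (t(U) = -16/(-7) - 1*(-785) = -16*(-⅐) + 785 = 16/7 + 785 = 5511/7)
√(-3858016 + t(-2157)) = √(-3858016 + 5511/7) = √(-27000601/7) = I*√189004207/7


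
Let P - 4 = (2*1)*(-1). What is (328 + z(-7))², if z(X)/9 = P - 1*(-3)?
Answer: 139129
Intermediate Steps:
P = 2 (P = 4 + (2*1)*(-1) = 4 + 2*(-1) = 4 - 2 = 2)
z(X) = 45 (z(X) = 9*(2 - 1*(-3)) = 9*(2 + 3) = 9*5 = 45)
(328 + z(-7))² = (328 + 45)² = 373² = 139129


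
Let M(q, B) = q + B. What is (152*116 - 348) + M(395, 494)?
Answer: 18173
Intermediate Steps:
M(q, B) = B + q
(152*116 - 348) + M(395, 494) = (152*116 - 348) + (494 + 395) = (17632 - 348) + 889 = 17284 + 889 = 18173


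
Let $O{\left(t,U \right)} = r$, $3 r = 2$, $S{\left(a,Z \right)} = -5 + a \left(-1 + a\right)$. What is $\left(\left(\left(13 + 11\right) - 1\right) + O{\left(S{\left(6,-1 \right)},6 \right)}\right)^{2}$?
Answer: $\frac{5041}{9} \approx 560.11$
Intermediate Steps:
$r = \frac{2}{3}$ ($r = \frac{1}{3} \cdot 2 = \frac{2}{3} \approx 0.66667$)
$O{\left(t,U \right)} = \frac{2}{3}$
$\left(\left(\left(13 + 11\right) - 1\right) + O{\left(S{\left(6,-1 \right)},6 \right)}\right)^{2} = \left(\left(\left(13 + 11\right) - 1\right) + \frac{2}{3}\right)^{2} = \left(\left(24 - 1\right) + \frac{2}{3}\right)^{2} = \left(23 + \frac{2}{3}\right)^{2} = \left(\frac{71}{3}\right)^{2} = \frac{5041}{9}$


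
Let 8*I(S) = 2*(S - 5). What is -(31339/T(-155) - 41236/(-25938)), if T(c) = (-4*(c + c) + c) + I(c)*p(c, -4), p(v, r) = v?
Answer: -556637621/94479165 ≈ -5.8916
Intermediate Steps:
I(S) = -5/4 + S/4 (I(S) = (2*(S - 5))/8 = (2*(-5 + S))/8 = (-10 + 2*S)/8 = -5/4 + S/4)
T(c) = -7*c + c*(-5/4 + c/4) (T(c) = (-4*(c + c) + c) + (-5/4 + c/4)*c = (-8*c + c) + c*(-5/4 + c/4) = -7*c + c*(-5/4 + c/4))
-(31339/T(-155) - 41236/(-25938)) = -(31339/(((¼)*(-155)*(-33 - 155))) - 41236/(-25938)) = -(31339/(((¼)*(-155)*(-188))) - 41236*(-1/25938)) = -(31339/7285 + 20618/12969) = -1*556637621/94479165 = -556637621/94479165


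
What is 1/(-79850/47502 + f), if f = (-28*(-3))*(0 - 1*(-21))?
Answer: 23751/41856839 ≈ 0.00056743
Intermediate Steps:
f = 1764 (f = 84*(0 + 21) = 84*21 = 1764)
1/(-79850/47502 + f) = 1/(-79850/47502 + 1764) = 1/(-79850*1/47502 + 1764) = 1/(-39925/23751 + 1764) = 1/(41856839/23751) = 23751/41856839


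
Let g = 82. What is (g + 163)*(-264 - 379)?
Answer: -157535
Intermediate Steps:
(g + 163)*(-264 - 379) = (82 + 163)*(-264 - 379) = 245*(-643) = -157535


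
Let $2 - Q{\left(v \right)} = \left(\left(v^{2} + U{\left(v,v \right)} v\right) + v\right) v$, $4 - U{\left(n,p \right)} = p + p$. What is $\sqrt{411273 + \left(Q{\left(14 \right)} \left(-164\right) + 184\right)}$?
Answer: $3 \sqrt{13537} \approx 349.05$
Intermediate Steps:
$U{\left(n,p \right)} = 4 - 2 p$ ($U{\left(n,p \right)} = 4 - \left(p + p\right) = 4 - 2 p$)
$Q{\left(v \right)} = 2 - v \left(v + v^{2} + v \left(4 - 2 v\right)\right)$ ($Q{\left(v \right)} = 2 - \left(\left(v^{2} + \left(4 - 2 v\right) v\right) + v\right) v = 2 - \left(\left(v^{2} + v \left(4 - 2 v\right)\right) + v\right) v = 2 - \left(v + v^{2} + v \left(4 - 2 v\right)\right) v = 2 - v \left(v + v^{2} + v \left(4 - 2 v\right)\right)$)
$\sqrt{411273 + \left(Q{\left(14 \right)} \left(-164\right) + 184\right)} = \sqrt{411273 + \left(\left(2 + 14^{3} - 5 \cdot 14^{2}\right) \left(-164\right) + 184\right)} = \sqrt{411273 + \left(\left(2 + 2744 - 980\right) \left(-164\right) + 184\right)} = \sqrt{411273 + \left(1766 \left(-164\right) + 184\right)} = \sqrt{411273 + \left(-289624 + 184\right)} = \sqrt{411273 - 289440} = \sqrt{121833} = 3 \sqrt{13537}$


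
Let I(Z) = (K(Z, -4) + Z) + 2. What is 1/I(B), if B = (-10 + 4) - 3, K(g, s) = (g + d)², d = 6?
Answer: ½ ≈ 0.50000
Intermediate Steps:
K(g, s) = (6 + g)² (K(g, s) = (g + 6)² = (6 + g)²)
B = -9 (B = -6 - 3 = -9)
I(Z) = 2 + Z + (6 + Z)² (I(Z) = ((6 + Z)² + Z) + 2 = (Z + (6 + Z)²) + 2 = 2 + Z + (6 + Z)²)
1/I(B) = 1/(2 - 9 + (6 - 9)²) = 1/(2 - 9 + (-3)²) = 1/(2 - 9 + 9) = 1/2 = ½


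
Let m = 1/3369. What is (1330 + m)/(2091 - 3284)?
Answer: -4480771/4019217 ≈ -1.1148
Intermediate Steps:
m = 1/3369 ≈ 0.00029682
(1330 + m)/(2091 - 3284) = (1330 + 1/3369)/(2091 - 3284) = (4480771/3369)/(-1193) = (4480771/3369)*(-1/1193) = -4480771/4019217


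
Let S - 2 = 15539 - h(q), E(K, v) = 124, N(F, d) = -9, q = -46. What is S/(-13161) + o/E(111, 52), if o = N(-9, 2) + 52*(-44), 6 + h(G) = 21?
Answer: -32156041/1631964 ≈ -19.704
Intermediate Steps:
h(G) = 15 (h(G) = -6 + 21 = 15)
o = -2297 (o = -9 + 52*(-44) = -9 - 2288 = -2297)
S = 15526 (S = 2 + (15539 - 1*15) = 2 + (15539 - 15) = 2 + 15524 = 15526)
S/(-13161) + o/E(111, 52) = 15526/(-13161) - 2297/124 = 15526*(-1/13161) - 2297*1/124 = -15526/13161 - 2297/124 = -32156041/1631964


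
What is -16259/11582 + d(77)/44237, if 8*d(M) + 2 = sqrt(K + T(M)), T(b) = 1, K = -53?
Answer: -1438504557/1024705868 + I*sqrt(13)/176948 ≈ -1.4038 + 2.0376e-5*I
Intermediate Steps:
d(M) = -1/4 + I*sqrt(13)/4 (d(M) = -1/4 + sqrt(-53 + 1)/8 = -1/4 + sqrt(-52)/8 = -1/4 + (2*I*sqrt(13))/8 = -1/4 + I*sqrt(13)/4)
-16259/11582 + d(77)/44237 = -16259/11582 + (-1/4 + I*sqrt(13)/4)/44237 = -16259*1/11582 + (-1/4 + I*sqrt(13)/4)*(1/44237) = -16259/11582 + (-1/176948 + I*sqrt(13)/176948) = -1438504557/1024705868 + I*sqrt(13)/176948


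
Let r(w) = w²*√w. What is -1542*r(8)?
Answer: -197376*√2 ≈ -2.7913e+5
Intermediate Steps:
r(w) = w^(5/2)
-1542*r(8) = -197376*√2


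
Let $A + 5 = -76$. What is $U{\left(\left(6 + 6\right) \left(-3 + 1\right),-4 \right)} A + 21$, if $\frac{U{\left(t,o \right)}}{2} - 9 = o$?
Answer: $-789$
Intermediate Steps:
$A = -81$ ($A = -5 - 76 = -81$)
$U{\left(t,o \right)} = 18 + 2 o$
$U{\left(\left(6 + 6\right) \left(-3 + 1\right),-4 \right)} A + 21 = \left(18 + 2 \left(-4\right)\right) \left(-81\right) + 21 = \left(18 - 8\right) \left(-81\right) + 21 = 10 \left(-81\right) + 21 = -810 + 21 = -789$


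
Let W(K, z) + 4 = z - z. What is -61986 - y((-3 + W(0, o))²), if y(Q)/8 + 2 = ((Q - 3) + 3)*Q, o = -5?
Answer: -81178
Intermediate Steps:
W(K, z) = -4 (W(K, z) = -4 + (z - z) = -4 + 0 = -4)
y(Q) = -16 + 8*Q² (y(Q) = -16 + 8*(((Q - 3) + 3)*Q) = -16 + 8*(((-3 + Q) + 3)*Q) = -16 + 8*(Q*Q) = -16 + 8*Q²)
-61986 - y((-3 + W(0, o))²) = -61986 - (-16 + 8*((-3 - 4)²)²) = -61986 - (-16 + 8*((-7)²)²) = -61986 - (-16 + 8*49²) = -61986 - (-16 + 8*2401) = -61986 - (-16 + 19208) = -61986 - 1*19192 = -61986 - 19192 = -81178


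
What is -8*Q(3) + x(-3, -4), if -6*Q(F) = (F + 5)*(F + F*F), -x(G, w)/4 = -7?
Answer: 156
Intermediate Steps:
x(G, w) = 28 (x(G, w) = -4*(-7) = 28)
Q(F) = -(5 + F)*(F + F²)/6 (Q(F) = -(F + 5)*(F + F*F)/6 = -(5 + F)*(F + F²)/6)
-8*Q(3) + x(-3, -4) = -(-4)*3*(5 + 3² + 6*3)/3 + 28 = -(-4)*3*(5 + 9 + 18)/3 + 28 = -(-4)*3*32/3 + 28 = -8*(-16) + 28 = 128 + 28 = 156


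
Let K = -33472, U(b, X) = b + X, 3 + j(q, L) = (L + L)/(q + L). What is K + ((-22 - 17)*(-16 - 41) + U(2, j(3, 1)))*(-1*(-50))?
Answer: 77653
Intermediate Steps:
j(q, L) = -3 + 2*L/(L + q) (j(q, L) = -3 + (L + L)/(q + L) = -3 + (2*L)/(L + q) = -3 + 2*L/(L + q))
U(b, X) = X + b
K + ((-22 - 17)*(-16 - 41) + U(2, j(3, 1)))*(-1*(-50)) = -33472 + ((-22 - 17)*(-16 - 41) + ((-1*1 - 3*3)/(1 + 3) + 2))*(-1*(-50)) = -33472 + (-39*(-57) + ((-1 - 9)/4 + 2))*50 = -33472 + (2223 + ((1/4)*(-10) + 2))*50 = -33472 + (2223 + (-5/2 + 2))*50 = -33472 + (2223 - 1/2)*50 = -33472 + (4445/2)*50 = -33472 + 111125 = 77653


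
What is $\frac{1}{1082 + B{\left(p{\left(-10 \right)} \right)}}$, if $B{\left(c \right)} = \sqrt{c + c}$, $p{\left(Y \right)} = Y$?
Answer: $\frac{541}{585372} - \frac{i \sqrt{5}}{585372} \approx 0.0009242 - 3.8199 \cdot 10^{-6} i$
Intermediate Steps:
$B{\left(c \right)} = \sqrt{2} \sqrt{c}$ ($B{\left(c \right)} = \sqrt{2 c} = \sqrt{2} \sqrt{c}$)
$\frac{1}{1082 + B{\left(p{\left(-10 \right)} \right)}} = \frac{1}{1082 + \sqrt{2} \sqrt{-10}} = \frac{1}{1082 + \sqrt{2} i \sqrt{10}} = \frac{1}{1082 + 2 i \sqrt{5}}$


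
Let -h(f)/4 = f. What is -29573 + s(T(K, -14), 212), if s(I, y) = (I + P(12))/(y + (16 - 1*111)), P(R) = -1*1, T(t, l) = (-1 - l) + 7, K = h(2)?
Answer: -3460022/117 ≈ -29573.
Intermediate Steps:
h(f) = -4*f
K = -8 (K = -4*2 = -8)
T(t, l) = 6 - l
P(R) = -1
s(I, y) = (-1 + I)/(-95 + y) (s(I, y) = (I - 1)/(y + (16 - 1*111)) = (-1 + I)/(y + (16 - 111)) = (-1 + I)/(y - 95) = (-1 + I)/(-95 + y))
-29573 + s(T(K, -14), 212) = -29573 + (-1 + (6 - 1*(-14)))/(-95 + 212) = -29573 + (-1 + (6 + 14))/117 = -29573 + (-1 + 20)/117 = -29573 + (1/117)*19 = -29573 + 19/117 = -3460022/117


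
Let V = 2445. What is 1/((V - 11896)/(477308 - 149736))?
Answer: -327572/9451 ≈ -34.660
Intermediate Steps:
1/((V - 11896)/(477308 - 149736)) = 1/((2445 - 11896)/(477308 - 149736)) = 1/(-9451/327572) = -327572/9451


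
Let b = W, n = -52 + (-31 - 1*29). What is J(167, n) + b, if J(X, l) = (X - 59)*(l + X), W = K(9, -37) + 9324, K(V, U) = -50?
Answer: 15214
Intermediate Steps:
n = -112 (n = -52 + (-31 - 29) = -52 - 60 = -112)
W = 9274 (W = -50 + 9324 = 9274)
J(X, l) = (-59 + X)*(X + l)
b = 9274
J(167, n) + b = (167² - 59*167 - 59*(-112) + 167*(-112)) + 9274 = (27889 - 9853 + 6608 - 18704) + 9274 = 5940 + 9274 = 15214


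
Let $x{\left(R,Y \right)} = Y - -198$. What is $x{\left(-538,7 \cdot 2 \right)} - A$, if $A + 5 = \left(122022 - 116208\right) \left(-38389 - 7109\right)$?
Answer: $264525589$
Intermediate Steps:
$x{\left(R,Y \right)} = 198 + Y$ ($x{\left(R,Y \right)} = Y + 198 = 198 + Y$)
$A = -264525377$ ($A = -5 + \left(122022 - 116208\right) \left(-38389 - 7109\right) = -5 + 5814 \left(-45498\right) = -5 - 264525372 = -264525377$)
$x{\left(-538,7 \cdot 2 \right)} - A = \left(198 + 7 \cdot 2\right) - -264525377 = \left(198 + 14\right) + 264525377 = 212 + 264525377 = 264525589$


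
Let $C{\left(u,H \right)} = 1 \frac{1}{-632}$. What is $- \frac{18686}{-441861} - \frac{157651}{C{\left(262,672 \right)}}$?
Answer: $\frac{44025011637638}{441861} \approx 9.9635 \cdot 10^{7}$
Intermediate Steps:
$C{\left(u,H \right)} = - \frac{1}{632}$ ($C{\left(u,H \right)} = 1 \left(- \frac{1}{632}\right) = - \frac{1}{632}$)
$- \frac{18686}{-441861} - \frac{157651}{C{\left(262,672 \right)}} = - \frac{18686}{-441861} - \frac{157651}{- \frac{1}{632}} = \left(-18686\right) \left(- \frac{1}{441861}\right) - -99635432 = \frac{18686}{441861} + 99635432 = \frac{44025011637638}{441861}$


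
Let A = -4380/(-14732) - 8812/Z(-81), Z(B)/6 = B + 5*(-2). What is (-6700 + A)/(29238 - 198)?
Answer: -6720049067/29198529360 ≈ -0.23015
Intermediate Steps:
Z(B) = -60 + 6*B (Z(B) = 6*(B + 5*(-2)) = 6*(B - 10) = 6*(-10 + B) = -60 + 6*B)
A = 16526233/1005459 (A = -4380/(-14732) - 8812/(-60 + 6*(-81)) = -4380*(-1/14732) - 8812/(-60 - 486) = 1095/3683 - 8812/(-546) = 1095/3683 - 8812*(-1/546) = 1095/3683 + 4406/273 = 16526233/1005459 ≈ 16.436)
(-6700 + A)/(29238 - 198) = (-6700 + 16526233/1005459)/(29238 - 198) = -6720049067/1005459/29040 = -6720049067/1005459*1/29040 = -6720049067/29198529360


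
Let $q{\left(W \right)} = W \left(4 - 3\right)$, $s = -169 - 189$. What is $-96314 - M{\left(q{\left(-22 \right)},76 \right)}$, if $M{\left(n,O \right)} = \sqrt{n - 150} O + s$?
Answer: $-95956 - 152 i \sqrt{43} \approx -95956.0 - 996.73 i$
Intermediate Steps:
$s = -358$ ($s = -169 - 189 = -358$)
$q{\left(W \right)} = W$ ($q{\left(W \right)} = W 1 = W$)
$M{\left(n,O \right)} = -358 + O \sqrt{-150 + n}$ ($M{\left(n,O \right)} = \sqrt{n - 150} O - 358 = \sqrt{-150 + n} O - 358 = O \sqrt{-150 + n} - 358 = -358 + O \sqrt{-150 + n}$)
$-96314 - M{\left(q{\left(-22 \right)},76 \right)} = -96314 - \left(-358 + 76 \sqrt{-150 - 22}\right) = -96314 - \left(-358 + 76 \sqrt{-172}\right) = -96314 - \left(-358 + 76 \cdot 2 i \sqrt{43}\right) = -96314 - \left(-358 + 152 i \sqrt{43}\right) = -96314 + \left(358 - 152 i \sqrt{43}\right) = -95956 - 152 i \sqrt{43}$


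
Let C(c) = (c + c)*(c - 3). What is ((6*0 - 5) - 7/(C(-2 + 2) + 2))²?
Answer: 289/4 ≈ 72.250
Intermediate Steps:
C(c) = 2*c*(-3 + c) (C(c) = (2*c)*(-3 + c) = 2*c*(-3 + c))
((6*0 - 5) - 7/(C(-2 + 2) + 2))² = ((6*0 - 5) - 7/(2*(-2 + 2)*(-3 + (-2 + 2)) + 2))² = ((0 - 5) - 7/(2*0*(-3 + 0) + 2))² = (-5 - 7/(2*0*(-3) + 2))² = (-5 - 7/(0 + 2))² = (-5 - 7/2)² = (-17/2)² = 289/4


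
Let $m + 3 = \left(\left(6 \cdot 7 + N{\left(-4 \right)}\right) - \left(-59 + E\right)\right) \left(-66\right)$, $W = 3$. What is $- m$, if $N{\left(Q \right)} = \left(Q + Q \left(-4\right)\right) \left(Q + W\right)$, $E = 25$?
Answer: $4227$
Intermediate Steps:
$N{\left(Q \right)} = - 3 Q \left(3 + Q\right)$ ($N{\left(Q \right)} = \left(Q + Q \left(-4\right)\right) \left(Q + 3\right) = \left(Q - 4 Q\right) \left(3 + Q\right) = - 3 Q \left(3 + Q\right)$)
$m = -4227$ ($m = -3 + \left(\left(6 \cdot 7 - - 12 \left(3 - 4\right)\right) + \left(59 - 25\right)\right) \left(-66\right) = -3 + \left(\left(42 - \left(-12\right) \left(-1\right)\right) + \left(59 - 25\right)\right) \left(-66\right) = -3 + \left(\left(42 - 12\right) + 34\right) \left(-66\right) = -3 + \left(30 + 34\right) \left(-66\right) = -3 + 64 \left(-66\right) = -3 - 4224 = -4227$)
$- m = \left(-1\right) \left(-4227\right) = 4227$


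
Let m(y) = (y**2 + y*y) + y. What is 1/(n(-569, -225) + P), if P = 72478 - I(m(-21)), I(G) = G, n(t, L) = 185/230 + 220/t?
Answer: 26174/1874514291 ≈ 1.3963e-5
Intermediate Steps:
n(t, L) = 37/46 + 220/t (n(t, L) = 185*(1/230) + 220/t = 37/46 + 220/t)
m(y) = y + 2*y**2 (m(y) = (y**2 + y**2) + y = 2*y**2 + y = y + 2*y**2)
P = 71617 (P = 72478 - (-21)*(1 + 2*(-21)) = 72478 - (-21)*(1 - 42) = 72478 - (-21)*(-41) = 72478 - 1*861 = 72478 - 861 = 71617)
1/(n(-569, -225) + P) = 1/((37/46 + 220/(-569)) + 71617) = 1/((37/46 + 220*(-1/569)) + 71617) = 1/((37/46 - 220/569) + 71617) = 1/(10933/26174 + 71617) = 1/(1874514291/26174) = 26174/1874514291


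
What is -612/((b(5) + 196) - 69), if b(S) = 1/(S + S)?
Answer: -6120/1271 ≈ -4.8151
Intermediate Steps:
b(S) = 1/(2*S)
-612/((b(5) + 196) - 69) = -612/(((1/2)/5 + 196) - 69) = -612/(((1/2)*(1/5) + 196) - 69) = -612/((1/10 + 196) - 69) = -612/(1961/10 - 69) = -612/1271/10 = -612*10/1271 = -6120/1271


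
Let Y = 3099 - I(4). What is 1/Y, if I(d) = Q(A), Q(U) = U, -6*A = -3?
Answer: 2/6197 ≈ 0.00032274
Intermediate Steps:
A = ½ (A = -⅙*(-3) = ½ ≈ 0.50000)
I(d) = ½
Y = 6197/2 (Y = 3099 - 1*½ = 3099 - ½ = 6197/2 ≈ 3098.5)
1/Y = 1/(6197/2) = 2/6197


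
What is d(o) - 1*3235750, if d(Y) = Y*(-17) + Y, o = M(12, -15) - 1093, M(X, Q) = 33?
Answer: -3218790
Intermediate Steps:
o = -1060 (o = 33 - 1093 = -1060)
d(Y) = -16*Y (d(Y) = -17*Y + Y = -16*Y)
d(o) - 1*3235750 = -16*(-1060) - 1*3235750 = 16960 - 3235750 = -3218790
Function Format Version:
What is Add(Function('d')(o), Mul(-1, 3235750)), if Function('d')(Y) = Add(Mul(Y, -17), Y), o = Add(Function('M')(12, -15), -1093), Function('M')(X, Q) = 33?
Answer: -3218790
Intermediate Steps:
o = -1060 (o = Add(33, -1093) = -1060)
Function('d')(Y) = Mul(-16, Y) (Function('d')(Y) = Add(Mul(-17, Y), Y) = Mul(-16, Y))
Add(Function('d')(o), Mul(-1, 3235750)) = Add(Mul(-16, -1060), Mul(-1, 3235750)) = Add(16960, -3235750) = -3218790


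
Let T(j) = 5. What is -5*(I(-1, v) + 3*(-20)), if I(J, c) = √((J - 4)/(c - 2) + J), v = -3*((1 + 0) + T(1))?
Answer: 300 - 5*I*√3/2 ≈ 300.0 - 4.3301*I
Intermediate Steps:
v = -18 (v = -3*((1 + 0) + 5) = -3*(1 + 5) = -3*6 = -18)
I(J, c) = √(J + (-4 + J)/(-2 + c)) (I(J, c) = √((-4 + J)/(-2 + c) + J) = √(J + (-4 + J)/(-2 + c)))
-5*(I(-1, v) + 3*(-20)) = -5*(√((-4 - 1*(-1) - 1*(-18))/(-2 - 18)) + 3*(-20)) = -5*(√((-4 + 1 + 18)/(-20)) - 60) = -5*(√(-1/20*15) - 60) = -5*(√(-¾) - 60) = -5*(I*√3/2 - 60) = -5*(-60 + I*√3/2) = 300 - 5*I*√3/2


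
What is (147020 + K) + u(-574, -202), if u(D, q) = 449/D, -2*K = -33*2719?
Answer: 55070340/287 ≈ 1.9188e+5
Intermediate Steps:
K = 89727/2 (K = -(-33)*2719/2 = -½*(-89727) = 89727/2 ≈ 44864.)
(147020 + K) + u(-574, -202) = (147020 + 89727/2) + 449/(-574) = 383767/2 + 449*(-1/574) = 383767/2 - 449/574 = 55070340/287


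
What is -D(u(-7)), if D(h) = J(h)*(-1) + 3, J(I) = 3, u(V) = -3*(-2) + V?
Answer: 0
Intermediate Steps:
u(V) = 6 + V
D(h) = 0 (D(h) = 3*(-1) + 3 = -3 + 3 = 0)
-D(u(-7)) = -1*0 = 0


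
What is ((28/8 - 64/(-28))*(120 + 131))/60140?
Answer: 20331/841960 ≈ 0.024147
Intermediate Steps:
((28/8 - 64/(-28))*(120 + 131))/60140 = ((28*(⅛) - 64*(-1/28))*251)*(1/60140) = ((7/2 + 16/7)*251)*(1/60140) = ((81/14)*251)*(1/60140) = (20331/14)*(1/60140) = 20331/841960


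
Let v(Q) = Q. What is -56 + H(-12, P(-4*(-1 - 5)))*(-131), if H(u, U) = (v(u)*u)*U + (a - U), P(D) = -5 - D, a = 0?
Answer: 543201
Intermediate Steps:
H(u, U) = -U + U*u**2 (H(u, U) = (u*u)*U + (0 - U) = u**2*U - U = U*u**2 - U = -U + U*u**2)
-56 + H(-12, P(-4*(-1 - 5)))*(-131) = -56 + ((-5 - (-4)*(-1 - 5))*(-1 + (-12)**2))*(-131) = -56 + ((-5 - (-4)*(-6))*(-1 + 144))*(-131) = -56 + ((-5 - 1*24)*143)*(-131) = -56 + ((-5 - 24)*143)*(-131) = -56 - 29*143*(-131) = -56 - 4147*(-131) = -56 + 543257 = 543201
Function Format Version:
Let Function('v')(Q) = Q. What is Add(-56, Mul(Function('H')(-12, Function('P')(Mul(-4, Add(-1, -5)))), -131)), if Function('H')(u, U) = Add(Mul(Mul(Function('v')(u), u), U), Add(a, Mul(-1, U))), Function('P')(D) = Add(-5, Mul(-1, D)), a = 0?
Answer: 543201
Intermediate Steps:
Function('H')(u, U) = Add(Mul(-1, U), Mul(U, Pow(u, 2))) (Function('H')(u, U) = Add(Mul(Mul(u, u), U), Add(0, Mul(-1, U))) = Add(Mul(Pow(u, 2), U), Mul(-1, U)) = Add(Mul(U, Pow(u, 2)), Mul(-1, U)) = Add(Mul(-1, U), Mul(U, Pow(u, 2))))
Add(-56, Mul(Function('H')(-12, Function('P')(Mul(-4, Add(-1, -5)))), -131)) = Add(-56, Mul(Mul(Add(-5, Mul(-1, Mul(-4, Add(-1, -5)))), Add(-1, Pow(-12, 2))), -131)) = Add(-56, Mul(Mul(Add(-5, Mul(-1, Mul(-4, -6))), Add(-1, 144)), -131)) = Add(-56, Mul(Mul(Add(-5, Mul(-1, 24)), 143), -131)) = Add(-56, Mul(Mul(Add(-5, -24), 143), -131)) = Add(-56, Mul(Mul(-29, 143), -131)) = Add(-56, Mul(-4147, -131)) = Add(-56, 543257) = 543201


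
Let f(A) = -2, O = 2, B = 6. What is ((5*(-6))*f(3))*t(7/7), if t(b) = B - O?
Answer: 240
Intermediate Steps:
t(b) = 4 (t(b) = 6 - 1*2 = 6 - 2 = 4)
((5*(-6))*f(3))*t(7/7) = ((5*(-6))*(-2))*4 = -30*(-2)*4 = 60*4 = 240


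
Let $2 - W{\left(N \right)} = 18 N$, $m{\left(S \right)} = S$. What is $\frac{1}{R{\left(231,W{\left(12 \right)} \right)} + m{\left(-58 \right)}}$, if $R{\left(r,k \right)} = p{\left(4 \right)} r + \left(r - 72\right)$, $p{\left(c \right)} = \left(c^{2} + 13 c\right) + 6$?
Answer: $\frac{1}{17195} \approx 5.8156 \cdot 10^{-5}$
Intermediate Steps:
$p{\left(c \right)} = 6 + c^{2} + 13 c$
$W{\left(N \right)} = 2 - 18 N$
$R{\left(r,k \right)} = -72 + 75 r$ ($R{\left(r,k \right)} = \left(6 + 4^{2} + 13 \cdot 4\right) r + \left(r - 72\right) = \left(6 + 16 + 52\right) r + \left(-72 + r\right) = 74 r + \left(-72 + r\right) = -72 + 75 r$)
$\frac{1}{R{\left(231,W{\left(12 \right)} \right)} + m{\left(-58 \right)}} = \frac{1}{\left(-72 + 75 \cdot 231\right) - 58} = \frac{1}{\left(-72 + 17325\right) - 58} = \frac{1}{17253 - 58} = \frac{1}{17195}$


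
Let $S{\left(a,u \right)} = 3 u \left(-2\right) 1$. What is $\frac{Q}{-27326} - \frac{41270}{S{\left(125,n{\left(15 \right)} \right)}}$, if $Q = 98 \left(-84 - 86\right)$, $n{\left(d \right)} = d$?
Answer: $\frac{56462171}{122967} \approx 459.17$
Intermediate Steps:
$S{\left(a,u \right)} = - 6 u$ ($S{\left(a,u \right)} = 3 - 2 u 1 = 3 \left(- 2 u\right) = - 6 u$)
$Q = -16660$ ($Q = 98 \left(-170\right) = -16660$)
$\frac{Q}{-27326} - \frac{41270}{S{\left(125,n{\left(15 \right)} \right)}} = - \frac{16660}{-27326} - \frac{41270}{\left(-6\right) 15} = \left(-16660\right) \left(- \frac{1}{27326}\right) - \frac{41270}{-90} = \frac{8330}{13663} - - \frac{4127}{9} = \frac{8330}{13663} + \frac{4127}{9} = \frac{56462171}{122967}$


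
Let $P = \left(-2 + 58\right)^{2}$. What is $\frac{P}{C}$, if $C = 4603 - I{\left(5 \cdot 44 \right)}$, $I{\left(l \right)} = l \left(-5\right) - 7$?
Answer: $\frac{1568}{2855} \approx 0.54921$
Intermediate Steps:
$I{\left(l \right)} = -7 - 5 l$ ($I{\left(l \right)} = - 5 l - 7 = -7 - 5 l$)
$P = 3136$ ($P = 56^{2} = 3136$)
$C = 5710$ ($C = 4603 - \left(-7 - 5 \cdot 5 \cdot 44\right) = 4603 - \left(-7 - 1100\right) = 4603 - -1107 = 4603 + 1107 = 5710$)
$\frac{P}{C} = \frac{3136}{5710} = 3136 \cdot \frac{1}{5710} = \frac{1568}{2855}$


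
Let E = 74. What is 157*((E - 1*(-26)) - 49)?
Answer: 8007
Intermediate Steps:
157*((E - 1*(-26)) - 49) = 157*((74 - 1*(-26)) - 49) = 157*((74 + 26) - 49) = 157*(100 - 49) = 157*51 = 8007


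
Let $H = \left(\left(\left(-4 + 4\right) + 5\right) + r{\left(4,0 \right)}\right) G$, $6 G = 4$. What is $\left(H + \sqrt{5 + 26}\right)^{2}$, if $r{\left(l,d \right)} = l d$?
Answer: $\frac{379}{9} + \frac{20 \sqrt{31}}{3} \approx 79.229$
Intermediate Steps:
$G = \frac{2}{3}$ ($G = \frac{1}{6} \cdot 4 = \frac{2}{3} \approx 0.66667$)
$r{\left(l,d \right)} = d l$
$H = \frac{10}{3}$ ($H = \left(\left(\left(-4 + 4\right) + 5\right) + 0 \cdot 4\right) \frac{2}{3} = \left(\left(0 + 5\right) + 0\right) \frac{2}{3} = \left(5 + 0\right) \frac{2}{3} = 5 \cdot \frac{2}{3} = \frac{10}{3} \approx 3.3333$)
$\left(H + \sqrt{5 + 26}\right)^{2} = \left(\frac{10}{3} + \sqrt{5 + 26}\right)^{2} = \left(\frac{10}{3} + \sqrt{31}\right)^{2}$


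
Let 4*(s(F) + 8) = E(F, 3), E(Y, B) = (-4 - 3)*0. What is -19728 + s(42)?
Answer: -19736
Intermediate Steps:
E(Y, B) = 0 (E(Y, B) = -7*0 = 0)
s(F) = -8 (s(F) = -8 + (¼)*0 = -8 + 0 = -8)
-19728 + s(42) = -19728 - 8 = -19736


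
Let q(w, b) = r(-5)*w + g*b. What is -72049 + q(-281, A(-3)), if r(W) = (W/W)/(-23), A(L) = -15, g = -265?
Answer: -1565421/23 ≈ -68062.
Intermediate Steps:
r(W) = -1/23 (r(W) = 1*(-1/23) = -1/23)
q(w, b) = -265*b - w/23 (q(w, b) = -w/23 - 265*b = -265*b - w/23)
-72049 + q(-281, A(-3)) = -72049 + (-265*(-15) - 1/23*(-281)) = -72049 + (3975 + 281/23) = -72049 + 91706/23 = -1565421/23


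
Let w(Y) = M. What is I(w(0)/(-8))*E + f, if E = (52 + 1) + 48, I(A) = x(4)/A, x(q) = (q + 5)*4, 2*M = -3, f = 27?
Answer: 19419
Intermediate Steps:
M = -3/2 (M = (½)*(-3) = -3/2 ≈ -1.5000)
x(q) = 20 + 4*q (x(q) = (5 + q)*4 = 20 + 4*q)
w(Y) = -3/2
I(A) = 36/A (I(A) = (20 + 4*4)/A = (20 + 16)/A = 36/A)
E = 101 (E = 53 + 48 = 101)
I(w(0)/(-8))*E + f = (36/((-3/2/(-8))))*101 + 27 = (36/((-3/2*(-⅛))))*101 + 27 = (36/(3/16))*101 + 27 = (36*(16/3))*101 + 27 = 192*101 + 27 = 19392 + 27 = 19419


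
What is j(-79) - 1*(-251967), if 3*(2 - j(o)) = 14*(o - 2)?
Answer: 252347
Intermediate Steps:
j(o) = 34/3 - 14*o/3 (j(o) = 2 - 14*(o - 2)/3 = 2 - 14*(-2 + o)/3 = 2 - (-28 + 14*o)/3 = 2 + (28/3 - 14*o/3) = 34/3 - 14*o/3)
j(-79) - 1*(-251967) = (34/3 - 14/3*(-79)) - 1*(-251967) = (34/3 + 1106/3) + 251967 = 380 + 251967 = 252347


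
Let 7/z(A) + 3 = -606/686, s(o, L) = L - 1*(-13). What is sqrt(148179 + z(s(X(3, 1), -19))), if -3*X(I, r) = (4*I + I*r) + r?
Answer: sqrt(7302764999)/222 ≈ 384.94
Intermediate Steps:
X(I, r) = -4*I/3 - r/3 - I*r/3 (X(I, r) = -((4*I + I*r) + r)/3 = -(r + 4*I + I*r)/3 = -4*I/3 - r/3 - I*r/3)
s(o, L) = 13 + L (s(o, L) = L + 13 = 13 + L)
z(A) = -2401/1332 (z(A) = 7/(-3 - 606/686) = 7/(-3 - 606*1/686) = 7/(-3 - 303/343) = 7/(-1332/343) = 7*(-343/1332) = -2401/1332)
sqrt(148179 + z(s(X(3, 1), -19))) = sqrt(148179 - 2401/1332) = sqrt(197372027/1332) = sqrt(7302764999)/222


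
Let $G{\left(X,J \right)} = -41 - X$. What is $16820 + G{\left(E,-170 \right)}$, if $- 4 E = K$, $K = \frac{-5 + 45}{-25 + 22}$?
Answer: $\frac{50327}{3} \approx 16776.0$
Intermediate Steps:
$K = - \frac{40}{3}$ ($K = \frac{40}{-3} = 40 \left(- \frac{1}{3}\right) = - \frac{40}{3} \approx -13.333$)
$E = \frac{10}{3}$ ($E = \left(- \frac{1}{4}\right) \left(- \frac{40}{3}\right) = \frac{10}{3} \approx 3.3333$)
$16820 + G{\left(E,-170 \right)} = 16820 - \frac{133}{3} = \frac{50327}{3}$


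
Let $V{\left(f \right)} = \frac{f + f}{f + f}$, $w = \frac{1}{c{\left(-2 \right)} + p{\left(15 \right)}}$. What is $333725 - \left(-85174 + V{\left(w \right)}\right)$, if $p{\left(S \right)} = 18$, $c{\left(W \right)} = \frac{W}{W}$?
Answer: $418898$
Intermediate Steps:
$c{\left(W \right)} = 1$
$w = \frac{1}{19}$ ($w = \frac{1}{1 + 18} = \frac{1}{19} \approx 0.052632$)
$V{\left(f \right)} = 1$ ($V{\left(f \right)} = \frac{2 f}{2 f} = 2 f \frac{1}{2 f} = 1$)
$333725 - \left(-85174 + V{\left(w \right)}\right) = 333725 - -85173 = 333725 + \left(\left(-32013 + 117187\right) - 1\right) = 333725 + \left(85174 - 1\right) = 333725 + 85173 = 418898$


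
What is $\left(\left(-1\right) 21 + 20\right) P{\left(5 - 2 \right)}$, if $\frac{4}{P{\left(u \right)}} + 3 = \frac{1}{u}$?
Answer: $\frac{3}{2} \approx 1.5$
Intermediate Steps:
$P{\left(u \right)} = \frac{4}{-3 + \frac{1}{u}}$
$\left(\left(-1\right) 21 + 20\right) P{\left(5 - 2 \right)} = \left(\left(-1\right) 21 + 20\right) \left(- \frac{4 \left(5 - 2\right)}{-1 + 3 \left(5 - 2\right)}\right) = \left(-21 + 20\right) \left(- \frac{4 \left(5 - 2\right)}{-1 + 3 \left(5 - 2\right)}\right) = - \frac{\left(-4\right) 3}{-1 + 3 \cdot 3} = - \frac{\left(-4\right) 3}{-1 + 9} = - \frac{\left(-4\right) 3}{8} = \left(-1\right) \left(- \frac{3}{2}\right) = \frac{3}{2}$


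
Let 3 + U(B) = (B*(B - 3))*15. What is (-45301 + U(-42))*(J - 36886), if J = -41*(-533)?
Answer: 254869482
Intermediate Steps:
J = 21853
U(B) = -3 + 15*B*(-3 + B) (U(B) = -3 + (B*(B - 3))*15 = -3 + (B*(-3 + B))*15 = -3 + 15*B*(-3 + B))
(-45301 + U(-42))*(J - 36886) = (-45301 + (-3 - 45*(-42) + 15*(-42)²))*(21853 - 36886) = (-45301 + (-3 + 1890 + 15*1764))*(-15033) = (-45301 + (-3 + 1890 + 26460))*(-15033) = (-45301 + 28347)*(-15033) = -16954*(-15033) = 254869482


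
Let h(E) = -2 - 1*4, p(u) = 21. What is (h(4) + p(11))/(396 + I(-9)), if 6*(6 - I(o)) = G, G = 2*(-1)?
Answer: 45/1207 ≈ 0.037283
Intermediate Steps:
h(E) = -6 (h(E) = -2 - 4 = -6)
G = -2
I(o) = 19/3 (I(o) = 6 - 1/6*(-2) = 6 + 1/3 = 19/3)
(h(4) + p(11))/(396 + I(-9)) = (-6 + 21)/(396 + 19/3) = 15/(1207/3) = 15*(3/1207) = 45/1207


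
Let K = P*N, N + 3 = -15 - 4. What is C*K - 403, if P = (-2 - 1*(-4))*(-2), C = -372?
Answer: -33139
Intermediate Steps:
N = -22 (N = -3 + (-15 - 4) = -3 - 19 = -22)
P = -4 (P = (-2 + 4)*(-2) = 2*(-2) = -4)
K = 88 (K = -4*(-22) = 88)
C*K - 403 = -372*88 - 403 = -32736 - 403 = -33139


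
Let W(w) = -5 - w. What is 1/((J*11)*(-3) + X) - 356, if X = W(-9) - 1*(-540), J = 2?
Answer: -170167/478 ≈ -356.00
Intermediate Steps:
X = 544 (X = (-5 - 1*(-9)) - 1*(-540) = (-5 + 9) + 540 = 4 + 540 = 544)
1/((J*11)*(-3) + X) - 356 = 1/((2*11)*(-3) + 544) - 356 = 1/(22*(-3) + 544) - 356 = 1/(-66 + 544) - 356 = 1/478 - 356 = -170167/478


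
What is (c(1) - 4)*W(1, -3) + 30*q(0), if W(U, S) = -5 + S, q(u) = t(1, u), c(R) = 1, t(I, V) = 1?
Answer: 54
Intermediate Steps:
q(u) = 1
(c(1) - 4)*W(1, -3) + 30*q(0) = (1 - 4)*(-5 - 3) + 30*1 = -3*(-8) + 30 = 24 + 30 = 54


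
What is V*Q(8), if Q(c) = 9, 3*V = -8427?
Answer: -25281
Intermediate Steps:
V = -2809 (V = (⅓)*(-8427) = -2809)
V*Q(8) = -2809*9 = -25281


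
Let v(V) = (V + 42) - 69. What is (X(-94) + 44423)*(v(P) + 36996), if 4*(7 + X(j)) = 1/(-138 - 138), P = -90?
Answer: 602790488059/368 ≈ 1.6380e+9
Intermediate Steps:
X(j) = -7729/1104 (X(j) = -7 + 1/(4*(-138 - 138)) = -7 + (¼)/(-276) = -7 + (¼)*(-1/276) = -7 - 1/1104 = -7729/1104)
v(V) = -27 + V (v(V) = (42 + V) - 69 = -27 + V)
(X(-94) + 44423)*(v(P) + 36996) = (-7729/1104 + 44423)*((-27 - 90) + 36996) = 49035263*(-117 + 36996)/1104 = (49035263/1104)*36879 = 602790488059/368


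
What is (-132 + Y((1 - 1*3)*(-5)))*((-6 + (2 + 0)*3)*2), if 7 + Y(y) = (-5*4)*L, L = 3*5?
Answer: 0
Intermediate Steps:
L = 15
Y(y) = -307 (Y(y) = -7 - 5*4*15 = -7 - 20*15 = -7 - 300 = -307)
(-132 + Y((1 - 1*3)*(-5)))*((-6 + (2 + 0)*3)*2) = (-132 - 307)*((-6 + (2 + 0)*3)*2) = -439*(-6 + 2*3)*2 = -439*(-6 + 6)*2 = -0*2 = -439*0 = 0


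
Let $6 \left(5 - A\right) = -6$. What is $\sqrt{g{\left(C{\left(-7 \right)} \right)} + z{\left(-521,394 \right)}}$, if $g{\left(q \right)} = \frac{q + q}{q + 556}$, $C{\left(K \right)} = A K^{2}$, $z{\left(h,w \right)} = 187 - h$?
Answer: $\frac{3 \sqrt{568922}}{85} \approx 26.621$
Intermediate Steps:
$A = 6$ ($A = 5 - -1 = 5 + 1 = 6$)
$C{\left(K \right)} = 6 K^{2}$
$g{\left(q \right)} = \frac{2 q}{556 + q}$
$\sqrt{g{\left(C{\left(-7 \right)} \right)} + z{\left(-521,394 \right)}} = \sqrt{\frac{2 \cdot 6 \left(-7\right)^{2}}{556 + 6 \left(-7\right)^{2}} + \left(187 - -521\right)} = \sqrt{\frac{2 \cdot 6 \cdot 49}{556 + 6 \cdot 49} + \left(187 + 521\right)} = \sqrt{2 \cdot 294 \frac{1}{556 + 294} + 708} = \sqrt{2 \cdot 294 \cdot \frac{1}{850} + 708} = \sqrt{\frac{294}{425} + 708} = \sqrt{\frac{301194}{425}} = \frac{3 \sqrt{568922}}{85}$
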